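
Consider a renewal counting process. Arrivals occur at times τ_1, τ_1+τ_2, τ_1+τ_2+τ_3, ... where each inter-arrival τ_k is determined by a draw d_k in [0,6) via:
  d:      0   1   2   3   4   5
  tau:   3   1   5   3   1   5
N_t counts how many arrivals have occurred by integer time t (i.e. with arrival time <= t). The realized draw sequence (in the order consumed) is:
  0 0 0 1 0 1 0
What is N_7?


draw d_1=0: τ_1=3, arrival time A_1=3
draw d_2=0: τ_2=3, arrival time A_2=6
draw d_3=0: τ_3=3, arrival time A_3=9
draw d_4=1: τ_4=1, arrival time A_4=10
draw d_5=0: τ_5=3, arrival time A_5=13
draw d_6=1: τ_6=1, arrival time A_6=14
draw d_7=0: τ_7=3, arrival time A_7=17
N_t over t=0..7: 0:0 1:0 2:0 3:1 4:1 5:1 6:2 7:2

2


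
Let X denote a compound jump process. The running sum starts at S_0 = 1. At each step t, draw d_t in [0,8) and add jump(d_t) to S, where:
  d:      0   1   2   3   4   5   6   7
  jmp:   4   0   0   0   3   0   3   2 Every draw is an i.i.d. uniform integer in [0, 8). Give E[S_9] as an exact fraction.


29/2

Outcome values over d=0..7: [4, 0, 0, 0, 3, 0, 3, 2]
Σy = 12, Σy² = 38, M = 8
μ = 12/8 = 3/2,  σ² = 38/8 − (3/2)² = 5/2
E[S_9] = 1 + 9·(3/2) = 29/2


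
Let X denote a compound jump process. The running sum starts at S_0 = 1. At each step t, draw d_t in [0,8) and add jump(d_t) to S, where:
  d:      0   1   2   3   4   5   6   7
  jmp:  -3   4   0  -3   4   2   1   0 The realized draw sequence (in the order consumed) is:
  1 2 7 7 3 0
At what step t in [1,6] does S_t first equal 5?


1

t=0: S=1, d=1, jump=4, S_1=5
t=1: S=5, d=2, jump=0, S_2=5
t=2: S=5, d=7, jump=0, S_3=5
t=3: S=5, d=7, jump=0, S_4=5
t=4: S=5, d=3, jump=-3, S_5=2
t=5: S=2, d=0, jump=-3, S_6=-1


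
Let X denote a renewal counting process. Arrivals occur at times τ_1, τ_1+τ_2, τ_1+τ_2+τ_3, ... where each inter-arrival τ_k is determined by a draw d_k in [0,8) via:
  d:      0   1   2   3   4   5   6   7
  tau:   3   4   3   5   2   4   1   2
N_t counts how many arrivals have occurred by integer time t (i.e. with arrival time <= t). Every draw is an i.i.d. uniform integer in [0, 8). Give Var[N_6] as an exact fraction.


32933098639/68719476736

Inter-arrival values over d=0..7: [3, 4, 3, 5, 2, 4, 1, 2]
Each d has probability 1/8, so the pmf of τ is: f(1) = 1/8, f(2) = 1/4, f(3) = 1/4, f(4) = 1/4, f(5) = 1/8
Let p_n(j) = P(N_n = j), with p_0 = [1]. Condition on τ_1: p_n(0) = P(τ > n), and for j >= 1, p_n(j) = Σ_{k<=n} f(k)·p_{n−k}(j−1)
p_1 = [7/8, 1/8]  (j = 0..1)
p_2 = [5/8, 23/64, 1/64]  (j = 0..2)
p_3 = [3/8, 35/64, 39/512, 1/512]  (j = 0..3)
p_4 = [1/8, 43/64, 97/512, 55/4096, 1/4096]  (j = 0..4)
p_5 = [0, 39/64, 175/512, 191/4096, 71/32768, 1/32768]  (j = 0..5)
p_6 = [0, 25/64, 249/512, 463/4096, 317/32768, 87/262144, 1/262144]  (j = 0..6)
E[N_6] = Σ j·p_6(j) = 456857/262144;  E[N_6²] = Σ j²·p_6(j) = 921827/262144
Var[N_6] = 921827/262144 − (456857/262144)² = 32933098639/68719476736


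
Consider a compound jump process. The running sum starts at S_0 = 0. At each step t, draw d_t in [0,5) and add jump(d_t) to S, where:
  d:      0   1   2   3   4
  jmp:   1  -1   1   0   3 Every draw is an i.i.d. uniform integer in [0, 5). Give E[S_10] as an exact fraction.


8

Outcome values over d=0..4: [1, -1, 1, 0, 3]
Σy = 4, Σy² = 12, M = 5
μ = 4/5 = 4/5,  σ² = 12/5 − (4/5)² = 44/25
E[S_10] = 0 + 10·(4/5) = 8


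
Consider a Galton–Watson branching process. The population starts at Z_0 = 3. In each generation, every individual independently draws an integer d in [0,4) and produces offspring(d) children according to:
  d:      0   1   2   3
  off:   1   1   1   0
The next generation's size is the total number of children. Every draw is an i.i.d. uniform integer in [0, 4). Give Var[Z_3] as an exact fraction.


2997/4096

Outcome values over d=0..3: [1, 1, 1, 0]
Σy = 3, Σy² = 3, M = 4
μ = 3/4 = 3/4,  σ² = 3/4 − (3/4)² = 3/16
V_0 = 0, E_0 = 3
V_1 = 3/16·E_0 + (3/4)²·V_0 = 9/16;  E_1 = 9/4
V_2 = 3/16·E_1 + (3/4)²·V_1 = 189/256;  E_2 = 27/16
V_3 = 3/16·E_2 + (3/4)²·V_2 = 2997/4096;  E_3 = 81/64


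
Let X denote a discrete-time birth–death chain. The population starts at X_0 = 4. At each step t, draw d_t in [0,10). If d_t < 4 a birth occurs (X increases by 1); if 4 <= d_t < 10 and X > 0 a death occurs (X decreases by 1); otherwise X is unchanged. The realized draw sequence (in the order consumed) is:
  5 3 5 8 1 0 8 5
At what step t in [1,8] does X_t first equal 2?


4

t=0: X=4, d=5 → death, X_1=3
t=1: X=3, d=3 → birth, X_2=4
t=2: X=4, d=5 → death, X_3=3
t=3: X=3, d=8 → death, X_4=2
t=4: X=2, d=1 → birth, X_5=3
t=5: X=3, d=0 → birth, X_6=4
t=6: X=4, d=8 → death, X_7=3
t=7: X=3, d=5 → death, X_8=2


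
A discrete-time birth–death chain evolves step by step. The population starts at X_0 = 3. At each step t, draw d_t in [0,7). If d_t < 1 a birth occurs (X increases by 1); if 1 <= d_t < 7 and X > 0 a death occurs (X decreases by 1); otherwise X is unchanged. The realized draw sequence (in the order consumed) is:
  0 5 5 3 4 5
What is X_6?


0

t=0: X=3, d=0 → birth, X_1=4
t=1: X=4, d=5 → death, X_2=3
t=2: X=3, d=5 → death, X_3=2
t=3: X=2, d=3 → death, X_4=1
t=4: X=1, d=4 → death, X_5=0
t=5: X=0, d=5 → hold, X_6=0


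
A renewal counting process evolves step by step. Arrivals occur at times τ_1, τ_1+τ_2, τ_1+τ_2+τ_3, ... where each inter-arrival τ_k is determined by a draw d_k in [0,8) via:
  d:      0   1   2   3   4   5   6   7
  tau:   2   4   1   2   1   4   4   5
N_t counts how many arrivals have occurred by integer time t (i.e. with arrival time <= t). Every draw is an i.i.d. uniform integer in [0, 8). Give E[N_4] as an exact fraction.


Inter-arrival values over d=0..7: [2, 4, 1, 2, 1, 4, 4, 5]
Each d has probability 1/8, so the pmf of τ is: f(1) = 1/4, f(2) = 1/4, f(4) = 3/8, f(5) = 1/8
Renewal equation for m(n) = E[N_n]: condition on τ_1 = k (if k <= n, one arrival plus a fresh copy on the remaining n−k steps): m(n) = F(n) + Σ_{k<=n} f(k)·m(n−k), where F(n) = P(τ <= n) and m(0) = 0
m(1) = F(1) = 1/4
m(2) = F(2) + f(1)·m(1) = 1/2 + 1/4·1/4 = 9/16
m(3) = F(3) + f(1)·m(2) + f(2)·m(1) = 1/2 + 1/4·9/16 + 1/4·1/4 = 45/64
m(4) = F(4) + f(1)·m(3) + f(2)·m(2) = 7/8 + 1/4·45/64 + 1/4·9/16 = 305/256
E[N_4] = m(4) = 305/256

305/256


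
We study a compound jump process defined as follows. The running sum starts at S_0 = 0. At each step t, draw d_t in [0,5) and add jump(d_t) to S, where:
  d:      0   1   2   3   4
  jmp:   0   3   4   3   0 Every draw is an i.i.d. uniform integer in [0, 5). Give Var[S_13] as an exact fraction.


Outcome values over d=0..4: [0, 3, 4, 3, 0]
Σy = 10, Σy² = 34, M = 5
μ = 10/5 = 2,  σ² = 34/5 − (2)² = 14/5
Independent increments: Var[S_13] = 13·σ² = 13·(14/5) = 182/5

182/5


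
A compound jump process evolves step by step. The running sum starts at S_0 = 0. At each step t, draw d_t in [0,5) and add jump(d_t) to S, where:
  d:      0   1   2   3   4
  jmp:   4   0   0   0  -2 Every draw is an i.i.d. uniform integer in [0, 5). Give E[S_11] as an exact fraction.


22/5

Outcome values over d=0..4: [4, 0, 0, 0, -2]
Σy = 2, Σy² = 20, M = 5
μ = 2/5 = 2/5,  σ² = 20/5 − (2/5)² = 96/25
E[S_11] = 0 + 11·(2/5) = 22/5


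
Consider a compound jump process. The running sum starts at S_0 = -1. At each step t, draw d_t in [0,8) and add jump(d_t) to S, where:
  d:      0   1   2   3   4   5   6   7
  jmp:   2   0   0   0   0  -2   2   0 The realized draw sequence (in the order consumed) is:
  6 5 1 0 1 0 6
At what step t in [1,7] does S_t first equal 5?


t=0: S=-1, d=6, jump=2, S_1=1
t=1: S=1, d=5, jump=-2, S_2=-1
t=2: S=-1, d=1, jump=0, S_3=-1
t=3: S=-1, d=0, jump=2, S_4=1
t=4: S=1, d=1, jump=0, S_5=1
t=5: S=1, d=0, jump=2, S_6=3
t=6: S=3, d=6, jump=2, S_7=5

7


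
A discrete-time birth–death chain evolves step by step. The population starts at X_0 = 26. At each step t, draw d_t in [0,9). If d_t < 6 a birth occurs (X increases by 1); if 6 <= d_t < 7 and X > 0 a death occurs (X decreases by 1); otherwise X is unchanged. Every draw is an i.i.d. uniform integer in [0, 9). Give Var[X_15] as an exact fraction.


190/27

X can drop by at most 1 per step and X_0 = 26 > T = 15, so X_t >= 26 − t >= 11 > 0 for every t <= 15: the floor at 0 (the 'and X > 0' condition) never binds. Hence X_15 = X_0 + Σ_{t<15} Y_t with i.i.d. increments Y_t = y(d_t) ∈ {+1, −1, 0}.
Outcome values over d=0..8: [1, 1, 1, 1, 1, 1, -1, 0, 0]
Σy = 5, Σy² = 7, M = 9
μ = 5/9 = 5/9,  σ² = 7/9 − (5/9)² = 38/81
Independent increments: Var[X_15] = 15·σ² = 15·(38/81) = 190/27


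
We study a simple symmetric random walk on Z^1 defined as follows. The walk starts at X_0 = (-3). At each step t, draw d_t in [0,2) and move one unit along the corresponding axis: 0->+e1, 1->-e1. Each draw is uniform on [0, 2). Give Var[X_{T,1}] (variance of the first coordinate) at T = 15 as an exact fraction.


15

Outcome values over d=0..1: [1, -1]
Σy = 0, Σy² = 2, M = 2
μ = 0/2 = 0,  σ² = 2/2 − (0)² = 1
Independent increments: Var[X_15] = 15·σ² = 15·(1) = 15


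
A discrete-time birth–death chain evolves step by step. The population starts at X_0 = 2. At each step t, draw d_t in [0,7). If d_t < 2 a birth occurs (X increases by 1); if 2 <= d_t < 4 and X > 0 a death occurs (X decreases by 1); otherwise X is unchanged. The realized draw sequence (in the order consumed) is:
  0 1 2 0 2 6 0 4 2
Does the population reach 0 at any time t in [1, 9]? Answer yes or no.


no

t=0: X=2, d=0 → birth, X_1=3
t=1: X=3, d=1 → birth, X_2=4
t=2: X=4, d=2 → death, X_3=3
t=3: X=3, d=0 → birth, X_4=4
t=4: X=4, d=2 → death, X_5=3
t=5: X=3, d=6 → hold, X_6=3
t=6: X=3, d=0 → birth, X_7=4
t=7: X=4, d=4 → hold, X_8=4
t=8: X=4, d=2 → death, X_9=3


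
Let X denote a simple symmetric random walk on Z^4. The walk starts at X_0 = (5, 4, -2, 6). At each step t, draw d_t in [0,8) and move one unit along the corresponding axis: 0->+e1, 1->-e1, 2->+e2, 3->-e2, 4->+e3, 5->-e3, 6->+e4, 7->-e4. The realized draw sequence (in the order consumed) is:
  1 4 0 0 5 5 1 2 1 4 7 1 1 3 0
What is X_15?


t=0: X=(5, 4, -2, 6), d=1 → -e1, X_1=(4, 4, -2, 6)
t=1: X=(4, 4, -2, 6), d=4 → +e3, X_2=(4, 4, -1, 6)
t=2: X=(4, 4, -1, 6), d=0 → +e1, X_3=(5, 4, -1, 6)
t=3: X=(5, 4, -1, 6), d=0 → +e1, X_4=(6, 4, -1, 6)
t=4: X=(6, 4, -1, 6), d=5 → -e3, X_5=(6, 4, -2, 6)
t=5: X=(6, 4, -2, 6), d=5 → -e3, X_6=(6, 4, -3, 6)
t=6: X=(6, 4, -3, 6), d=1 → -e1, X_7=(5, 4, -3, 6)
t=7: X=(5, 4, -3, 6), d=2 → +e2, X_8=(5, 5, -3, 6)
t=8: X=(5, 5, -3, 6), d=1 → -e1, X_9=(4, 5, -3, 6)
t=9: X=(4, 5, -3, 6), d=4 → +e3, X_10=(4, 5, -2, 6)
t=10: X=(4, 5, -2, 6), d=7 → -e4, X_11=(4, 5, -2, 5)
t=11: X=(4, 5, -2, 5), d=1 → -e1, X_12=(3, 5, -2, 5)
t=12: X=(3, 5, -2, 5), d=1 → -e1, X_13=(2, 5, -2, 5)
t=13: X=(2, 5, -2, 5), d=3 → -e2, X_14=(2, 4, -2, 5)
t=14: X=(2, 4, -2, 5), d=0 → +e1, X_15=(3, 4, -2, 5)

(3, 4, -2, 5)


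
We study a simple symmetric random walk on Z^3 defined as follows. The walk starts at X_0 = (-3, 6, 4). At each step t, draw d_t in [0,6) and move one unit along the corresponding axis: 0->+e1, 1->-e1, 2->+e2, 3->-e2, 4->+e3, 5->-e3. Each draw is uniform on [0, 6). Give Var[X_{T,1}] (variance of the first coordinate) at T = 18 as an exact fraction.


Outcome values over d=0..5: [1, -1, 0, 0, 0, 0]
Σy = 0, Σy² = 2, M = 6
μ = 0/6 = 0,  σ² = 2/6 − (0)² = 1/3
Independent increments: Var[X_18] = 18·σ² = 18·(1/3) = 6

6


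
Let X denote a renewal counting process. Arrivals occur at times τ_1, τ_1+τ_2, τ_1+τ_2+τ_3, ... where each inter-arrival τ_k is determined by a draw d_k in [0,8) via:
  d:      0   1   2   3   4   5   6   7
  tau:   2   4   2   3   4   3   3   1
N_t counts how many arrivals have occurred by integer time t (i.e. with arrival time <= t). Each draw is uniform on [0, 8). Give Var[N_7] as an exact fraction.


1847540635631/4398046511104

Inter-arrival values over d=0..7: [2, 4, 2, 3, 4, 3, 3, 1]
Each d has probability 1/8, so the pmf of τ is: f(1) = 1/8, f(2) = 1/4, f(3) = 3/8, f(4) = 1/4
Let p_n(j) = P(N_n = j), with p_0 = [1]. Condition on τ_1: p_n(0) = P(τ > n), and for j >= 1, p_n(j) = Σ_{k<=n} f(k)·p_{n−k}(j−1)
p_1 = [7/8, 1/8]  (j = 0..1)
p_2 = [5/8, 23/64, 1/64]  (j = 0..2)
p_3 = [1/4, 43/64, 39/512, 1/512]  (j = 0..3)
p_4 = [0, 49/64, 113/512, 55/4096, 1/4096]  (j = 0..4)
p_5 = [0, 33/64, 55/128, 215/4096, 71/32768, 1/32768]  (j = 0..5)
p_6 = [0, 1/4, 153/256, 579/4096, 349/32768, 87/262144, 1/262144]  (j = 0..6)
p_7 = [0, 1/16, 315/512, 1163/4096, 595/16384, 515/262144, 103/2097152, 1/2097152]  (j = 0..7)
E[N_7] = Σ j·p_7(j) = 4823785/2097152;  E[N_7²] = Σ j²·p_7(j) = 11976453/2097152
Var[N_7] = 11976453/2097152 − (4823785/2097152)² = 1847540635631/4398046511104


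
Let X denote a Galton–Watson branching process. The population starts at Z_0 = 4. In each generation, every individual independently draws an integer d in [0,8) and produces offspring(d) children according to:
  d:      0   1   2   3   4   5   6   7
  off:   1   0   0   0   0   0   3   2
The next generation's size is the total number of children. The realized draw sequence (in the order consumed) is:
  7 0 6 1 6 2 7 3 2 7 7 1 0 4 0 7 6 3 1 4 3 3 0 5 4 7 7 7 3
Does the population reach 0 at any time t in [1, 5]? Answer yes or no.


no

gen 0: Z_0=4, draws=[7, 0, 6, 1], offspring=[2, 1, 3, 0], Z_1=6
gen 1: Z_1=6, draws=[6, 2, 7, 3, 2, 7], offspring=[3, 0, 2, 0, 0, 2], Z_2=7
gen 2: Z_2=7, draws=[7, 1, 0, 4, 0, 7, 6], offspring=[2, 0, 1, 0, 1, 2, 3], Z_3=9
gen 3: Z_3=9, draws=[3, 1, 4, 3, 3, 0, 5, 4, 7], offspring=[0, 0, 0, 0, 0, 1, 0, 0, 2], Z_4=3
gen 4: Z_4=3, draws=[7, 7, 3], offspring=[2, 2, 0], Z_5=4


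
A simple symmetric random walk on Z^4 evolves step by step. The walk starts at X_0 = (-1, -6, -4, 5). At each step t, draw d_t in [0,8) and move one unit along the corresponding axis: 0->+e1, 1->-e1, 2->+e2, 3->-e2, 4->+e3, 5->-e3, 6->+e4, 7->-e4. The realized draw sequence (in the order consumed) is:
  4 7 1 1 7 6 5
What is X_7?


t=0: X=(-1, -6, -4, 5), d=4 → +e3, X_1=(-1, -6, -3, 5)
t=1: X=(-1, -6, -3, 5), d=7 → -e4, X_2=(-1, -6, -3, 4)
t=2: X=(-1, -6, -3, 4), d=1 → -e1, X_3=(-2, -6, -3, 4)
t=3: X=(-2, -6, -3, 4), d=1 → -e1, X_4=(-3, -6, -3, 4)
t=4: X=(-3, -6, -3, 4), d=7 → -e4, X_5=(-3, -6, -3, 3)
t=5: X=(-3, -6, -3, 3), d=6 → +e4, X_6=(-3, -6, -3, 4)
t=6: X=(-3, -6, -3, 4), d=5 → -e3, X_7=(-3, -6, -4, 4)

(-3, -6, -4, 4)


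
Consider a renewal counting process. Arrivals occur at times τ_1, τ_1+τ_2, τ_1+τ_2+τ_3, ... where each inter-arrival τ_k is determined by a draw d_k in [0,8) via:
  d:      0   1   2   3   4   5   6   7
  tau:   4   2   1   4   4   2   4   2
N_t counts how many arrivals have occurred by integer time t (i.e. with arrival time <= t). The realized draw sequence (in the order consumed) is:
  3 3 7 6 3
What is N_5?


draw d_1=3: τ_1=4, arrival time A_1=4
draw d_2=3: τ_2=4, arrival time A_2=8
draw d_3=7: τ_3=2, arrival time A_3=10
draw d_4=6: τ_4=4, arrival time A_4=14
draw d_5=3: τ_5=4, arrival time A_5=18
N_t over t=0..5: 0:0 1:0 2:0 3:0 4:1 5:1

1


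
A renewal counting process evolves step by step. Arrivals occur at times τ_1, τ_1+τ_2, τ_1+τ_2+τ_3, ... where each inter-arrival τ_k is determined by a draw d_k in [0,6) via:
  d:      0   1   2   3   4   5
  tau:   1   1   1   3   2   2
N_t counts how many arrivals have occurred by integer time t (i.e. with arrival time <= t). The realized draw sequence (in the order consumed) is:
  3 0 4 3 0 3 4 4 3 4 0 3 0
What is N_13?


draw d_1=3: τ_1=3, arrival time A_1=3
draw d_2=0: τ_2=1, arrival time A_2=4
draw d_3=4: τ_3=2, arrival time A_3=6
draw d_4=3: τ_4=3, arrival time A_4=9
draw d_5=0: τ_5=1, arrival time A_5=10
draw d_6=3: τ_6=3, arrival time A_6=13
draw d_7=4: τ_7=2, arrival time A_7=15
draw d_8=4: τ_8=2, arrival time A_8=17
draw d_9=3: τ_9=3, arrival time A_9=20
draw d_10=4: τ_10=2, arrival time A_10=22
draw d_11=0: τ_11=1, arrival time A_11=23
draw d_12=3: τ_12=3, arrival time A_12=26
draw d_13=0: τ_13=1, arrival time A_13=27
N_t over t=0..13: 0:0 1:0 2:0 3:1 4:2 5:2 6:3 7:3 8:3 9:4 10:5 11:5 12:5 13:6

6


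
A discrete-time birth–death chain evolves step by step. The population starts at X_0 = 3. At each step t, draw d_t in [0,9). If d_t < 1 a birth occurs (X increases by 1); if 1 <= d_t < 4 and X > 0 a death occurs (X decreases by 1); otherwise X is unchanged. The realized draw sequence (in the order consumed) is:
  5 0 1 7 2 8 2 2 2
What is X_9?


t=0: X=3, d=5 → hold, X_1=3
t=1: X=3, d=0 → birth, X_2=4
t=2: X=4, d=1 → death, X_3=3
t=3: X=3, d=7 → hold, X_4=3
t=4: X=3, d=2 → death, X_5=2
t=5: X=2, d=8 → hold, X_6=2
t=6: X=2, d=2 → death, X_7=1
t=7: X=1, d=2 → death, X_8=0
t=8: X=0, d=2 → hold, X_9=0

0


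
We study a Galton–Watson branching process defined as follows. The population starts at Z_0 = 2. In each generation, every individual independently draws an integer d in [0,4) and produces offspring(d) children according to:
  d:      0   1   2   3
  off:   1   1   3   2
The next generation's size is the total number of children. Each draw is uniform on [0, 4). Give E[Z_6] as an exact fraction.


117649/2048

Outcome values over d=0..3: [1, 1, 3, 2]
Σy = 7, Σy² = 15, M = 4
μ = 7/4 = 7/4,  σ² = 15/4 − (7/4)² = 11/16
E[Z_0] = 2
E[Z_1] = 7/4·E[Z_0] = 7/2
E[Z_2] = 7/4·E[Z_1] = 49/8
E[Z_3] = 7/4·E[Z_2] = 343/32
E[Z_4] = 7/4·E[Z_3] = 2401/128
E[Z_5] = 7/4·E[Z_4] = 16807/512
E[Z_6] = 7/4·E[Z_5] = 117649/2048


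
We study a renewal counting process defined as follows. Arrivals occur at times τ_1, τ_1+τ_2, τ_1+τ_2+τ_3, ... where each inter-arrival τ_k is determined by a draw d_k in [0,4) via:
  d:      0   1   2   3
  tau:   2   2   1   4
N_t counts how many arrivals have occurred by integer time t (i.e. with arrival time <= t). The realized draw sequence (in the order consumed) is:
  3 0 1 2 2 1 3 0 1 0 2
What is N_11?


draw d_1=3: τ_1=4, arrival time A_1=4
draw d_2=0: τ_2=2, arrival time A_2=6
draw d_3=1: τ_3=2, arrival time A_3=8
draw d_4=2: τ_4=1, arrival time A_4=9
draw d_5=2: τ_5=1, arrival time A_5=10
draw d_6=1: τ_6=2, arrival time A_6=12
draw d_7=3: τ_7=4, arrival time A_7=16
draw d_8=0: τ_8=2, arrival time A_8=18
draw d_9=1: τ_9=2, arrival time A_9=20
draw d_10=0: τ_10=2, arrival time A_10=22
draw d_11=2: τ_11=1, arrival time A_11=23
N_t over t=0..11: 0:0 1:0 2:0 3:0 4:1 5:1 6:2 7:2 8:3 9:4 10:5 11:5

5


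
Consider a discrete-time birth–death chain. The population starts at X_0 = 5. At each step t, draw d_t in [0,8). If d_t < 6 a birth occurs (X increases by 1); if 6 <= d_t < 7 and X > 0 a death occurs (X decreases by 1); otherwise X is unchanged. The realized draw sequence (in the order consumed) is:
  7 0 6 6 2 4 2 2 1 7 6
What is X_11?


t=0: X=5, d=7 → hold, X_1=5
t=1: X=5, d=0 → birth, X_2=6
t=2: X=6, d=6 → death, X_3=5
t=3: X=5, d=6 → death, X_4=4
t=4: X=4, d=2 → birth, X_5=5
t=5: X=5, d=4 → birth, X_6=6
t=6: X=6, d=2 → birth, X_7=7
t=7: X=7, d=2 → birth, X_8=8
t=8: X=8, d=1 → birth, X_9=9
t=9: X=9, d=7 → hold, X_10=9
t=10: X=9, d=6 → death, X_11=8

8


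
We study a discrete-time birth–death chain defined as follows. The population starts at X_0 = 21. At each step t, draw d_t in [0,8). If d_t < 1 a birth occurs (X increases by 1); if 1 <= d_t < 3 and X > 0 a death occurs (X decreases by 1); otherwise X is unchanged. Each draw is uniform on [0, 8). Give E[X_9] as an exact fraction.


159/8

X can drop by at most 1 per step and X_0 = 21 > T = 9, so X_t >= 21 − t >= 12 > 0 for every t <= 9: the floor at 0 (the 'and X > 0' condition) never binds. Hence X_9 = X_0 + Σ_{t<9} Y_t with i.i.d. increments Y_t = y(d_t) ∈ {+1, −1, 0}.
Outcome values over d=0..7: [1, -1, -1, 0, 0, 0, 0, 0]
Σy = -1, Σy² = 3, M = 8
μ = -1/8 = -1/8,  σ² = 3/8 − (-1/8)² = 23/64
E[X_9] = 21 + 9·(-1/8) = 159/8


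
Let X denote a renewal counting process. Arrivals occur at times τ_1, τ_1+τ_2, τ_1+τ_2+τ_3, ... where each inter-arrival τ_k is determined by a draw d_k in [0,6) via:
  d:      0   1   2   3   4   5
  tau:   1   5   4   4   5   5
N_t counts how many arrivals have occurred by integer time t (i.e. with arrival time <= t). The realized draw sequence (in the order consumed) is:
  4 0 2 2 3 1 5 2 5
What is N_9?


draw d_1=4: τ_1=5, arrival time A_1=5
draw d_2=0: τ_2=1, arrival time A_2=6
draw d_3=2: τ_3=4, arrival time A_3=10
draw d_4=2: τ_4=4, arrival time A_4=14
draw d_5=3: τ_5=4, arrival time A_5=18
draw d_6=1: τ_6=5, arrival time A_6=23
draw d_7=5: τ_7=5, arrival time A_7=28
draw d_8=2: τ_8=4, arrival time A_8=32
draw d_9=5: τ_9=5, arrival time A_9=37
N_t over t=0..9: 0:0 1:0 2:0 3:0 4:0 5:1 6:2 7:2 8:2 9:2

2


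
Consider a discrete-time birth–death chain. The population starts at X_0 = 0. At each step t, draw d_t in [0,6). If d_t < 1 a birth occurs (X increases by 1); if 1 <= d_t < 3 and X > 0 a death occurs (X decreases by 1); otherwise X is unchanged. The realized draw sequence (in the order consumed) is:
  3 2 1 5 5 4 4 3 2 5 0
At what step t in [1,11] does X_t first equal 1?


11

t=0: X=0, d=3 → hold, X_1=0
t=1: X=0, d=2 → hold, X_2=0
t=2: X=0, d=1 → hold, X_3=0
t=3: X=0, d=5 → hold, X_4=0
t=4: X=0, d=5 → hold, X_5=0
t=5: X=0, d=4 → hold, X_6=0
t=6: X=0, d=4 → hold, X_7=0
t=7: X=0, d=3 → hold, X_8=0
t=8: X=0, d=2 → hold, X_9=0
t=9: X=0, d=5 → hold, X_10=0
t=10: X=0, d=0 → birth, X_11=1


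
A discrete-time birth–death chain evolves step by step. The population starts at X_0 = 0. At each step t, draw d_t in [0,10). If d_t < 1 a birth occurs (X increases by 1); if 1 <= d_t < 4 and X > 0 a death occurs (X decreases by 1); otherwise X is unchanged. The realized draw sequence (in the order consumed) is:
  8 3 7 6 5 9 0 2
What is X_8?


t=0: X=0, d=8 → hold, X_1=0
t=1: X=0, d=3 → hold, X_2=0
t=2: X=0, d=7 → hold, X_3=0
t=3: X=0, d=6 → hold, X_4=0
t=4: X=0, d=5 → hold, X_5=0
t=5: X=0, d=9 → hold, X_6=0
t=6: X=0, d=0 → birth, X_7=1
t=7: X=1, d=2 → death, X_8=0

0


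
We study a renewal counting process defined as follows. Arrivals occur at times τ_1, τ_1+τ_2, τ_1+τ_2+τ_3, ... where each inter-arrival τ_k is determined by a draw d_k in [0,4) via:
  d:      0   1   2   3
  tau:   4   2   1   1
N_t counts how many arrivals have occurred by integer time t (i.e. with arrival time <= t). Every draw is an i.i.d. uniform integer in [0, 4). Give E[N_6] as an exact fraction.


189/64

Inter-arrival values over d=0..3: [4, 2, 1, 1]
Each d has probability 1/4, so the pmf of τ is: f(1) = 1/2, f(2) = 1/4, f(4) = 1/4
Renewal equation for m(n) = E[N_n]: condition on τ_1 = k (if k <= n, one arrival plus a fresh copy on the remaining n−k steps): m(n) = F(n) + Σ_{k<=n} f(k)·m(n−k), where F(n) = P(τ <= n) and m(0) = 0
m(1) = F(1) = 1/2
m(2) = F(2) + f(1)·m(1) = 3/4 + 1/2·1/2 = 1
m(3) = F(3) + f(1)·m(2) + f(2)·m(1) = 3/4 + 1/2·1 + 1/4·1/2 = 11/8
m(4) = F(4) + f(1)·m(3) + f(2)·m(2) = 1 + 1/2·11/8 + 1/4·1 = 31/16
m(5) = F(5) + f(1)·m(4) + f(2)·m(3) + f(4)·m(1) = 1 + 1/2·31/16 + 1/4·11/8 + 1/4·1/2 = 39/16
m(6) = F(6) + f(1)·m(5) + f(2)·m(4) + f(4)·m(2) = 1 + 1/2·39/16 + 1/4·31/16 + 1/4·1 = 189/64
E[N_6] = m(6) = 189/64


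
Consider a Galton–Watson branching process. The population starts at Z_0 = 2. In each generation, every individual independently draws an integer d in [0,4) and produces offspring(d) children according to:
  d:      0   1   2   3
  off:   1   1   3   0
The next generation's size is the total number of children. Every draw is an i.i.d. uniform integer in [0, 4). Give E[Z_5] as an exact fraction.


3125/512

Outcome values over d=0..3: [1, 1, 3, 0]
Σy = 5, Σy² = 11, M = 4
μ = 5/4 = 5/4,  σ² = 11/4 − (5/4)² = 19/16
E[Z_0] = 2
E[Z_1] = 5/4·E[Z_0] = 5/2
E[Z_2] = 5/4·E[Z_1] = 25/8
E[Z_3] = 5/4·E[Z_2] = 125/32
E[Z_4] = 5/4·E[Z_3] = 625/128
E[Z_5] = 5/4·E[Z_4] = 3125/512


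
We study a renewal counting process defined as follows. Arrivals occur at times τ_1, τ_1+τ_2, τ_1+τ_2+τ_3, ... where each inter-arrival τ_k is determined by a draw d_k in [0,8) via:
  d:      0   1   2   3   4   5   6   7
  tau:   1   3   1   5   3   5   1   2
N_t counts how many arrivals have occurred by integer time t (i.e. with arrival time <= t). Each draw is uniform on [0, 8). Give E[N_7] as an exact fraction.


Inter-arrival values over d=0..7: [1, 3, 1, 5, 3, 5, 1, 2]
Each d has probability 1/8, so the pmf of τ is: f(1) = 3/8, f(2) = 1/8, f(3) = 1/4, f(5) = 1/4
Renewal equation for m(n) = E[N_n]: condition on τ_1 = k (if k <= n, one arrival plus a fresh copy on the remaining n−k steps): m(n) = F(n) + Σ_{k<=n} f(k)·m(n−k), where F(n) = P(τ <= n) and m(0) = 0
m(1) = F(1) = 3/8
m(2) = F(2) + f(1)·m(1) = 1/2 + 3/8·3/8 = 41/64
m(3) = F(3) + f(1)·m(2) + f(2)·m(1) = 3/4 + 3/8·41/64 + 1/8·3/8 = 531/512
m(4) = F(4) + f(1)·m(3) + f(2)·m(2) + f(3)·m(1) = 3/4 + 3/8·531/512 + 1/8·41/64 + 1/4·3/8 = 5377/4096
m(5) = F(5) + f(1)·m(4) + f(2)·m(3) + f(3)·m(2) = 1 + 3/8·5377/4096 + 1/8·531/512 + 1/4·41/64 = 58395/32768
m(6) = F(6) + f(1)·m(5) + f(2)·m(4) + f(3)·m(3) + f(5)·m(1) = 1 + 3/8·58395/32768 + 1/8·5377/4096 + 1/4·531/512 + 1/4·3/8 = 572889/262144
m(7) = F(7) + f(1)·m(6) + f(2)·m(5) + f(3)·m(4) + f(5)·m(2) = 1 + 3/8·572889/262144 + 1/8·58395/32768 + 1/4·5377/4096 + 1/4·41/64 = 5307107/2097152
E[N_7] = m(7) = 5307107/2097152

5307107/2097152


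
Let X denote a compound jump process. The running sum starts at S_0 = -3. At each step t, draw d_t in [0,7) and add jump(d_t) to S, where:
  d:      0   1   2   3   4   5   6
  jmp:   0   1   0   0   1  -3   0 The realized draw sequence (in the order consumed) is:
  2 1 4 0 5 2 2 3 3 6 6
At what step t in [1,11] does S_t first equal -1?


3

t=0: S=-3, d=2, jump=0, S_1=-3
t=1: S=-3, d=1, jump=1, S_2=-2
t=2: S=-2, d=4, jump=1, S_3=-1
t=3: S=-1, d=0, jump=0, S_4=-1
t=4: S=-1, d=5, jump=-3, S_5=-4
t=5: S=-4, d=2, jump=0, S_6=-4
t=6: S=-4, d=2, jump=0, S_7=-4
t=7: S=-4, d=3, jump=0, S_8=-4
t=8: S=-4, d=3, jump=0, S_9=-4
t=9: S=-4, d=6, jump=0, S_10=-4
t=10: S=-4, d=6, jump=0, S_11=-4


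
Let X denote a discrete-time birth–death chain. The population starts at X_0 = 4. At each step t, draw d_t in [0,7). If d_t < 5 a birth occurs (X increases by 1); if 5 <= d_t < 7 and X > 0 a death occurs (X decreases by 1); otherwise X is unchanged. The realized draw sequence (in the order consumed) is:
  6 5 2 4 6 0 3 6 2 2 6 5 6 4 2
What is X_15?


5

t=0: X=4, d=6 → death, X_1=3
t=1: X=3, d=5 → death, X_2=2
t=2: X=2, d=2 → birth, X_3=3
t=3: X=3, d=4 → birth, X_4=4
t=4: X=4, d=6 → death, X_5=3
t=5: X=3, d=0 → birth, X_6=4
t=6: X=4, d=3 → birth, X_7=5
t=7: X=5, d=6 → death, X_8=4
t=8: X=4, d=2 → birth, X_9=5
t=9: X=5, d=2 → birth, X_10=6
t=10: X=6, d=6 → death, X_11=5
t=11: X=5, d=5 → death, X_12=4
t=12: X=4, d=6 → death, X_13=3
t=13: X=3, d=4 → birth, X_14=4
t=14: X=4, d=2 → birth, X_15=5


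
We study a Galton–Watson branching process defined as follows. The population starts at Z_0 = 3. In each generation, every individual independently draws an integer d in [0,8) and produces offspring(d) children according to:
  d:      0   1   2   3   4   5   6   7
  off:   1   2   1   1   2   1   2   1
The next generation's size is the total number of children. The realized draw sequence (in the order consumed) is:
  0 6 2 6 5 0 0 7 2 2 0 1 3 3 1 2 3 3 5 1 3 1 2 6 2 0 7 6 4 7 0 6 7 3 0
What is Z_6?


gen 0: Z_0=3, draws=[0, 6, 2], offspring=[1, 2, 1], Z_1=4
gen 1: Z_1=4, draws=[6, 5, 0, 0], offspring=[2, 1, 1, 1], Z_2=5
gen 2: Z_2=5, draws=[7, 2, 2, 0, 1], offspring=[1, 1, 1, 1, 2], Z_3=6
gen 3: Z_3=6, draws=[3, 3, 1, 2, 3, 3], offspring=[1, 1, 2, 1, 1, 1], Z_4=7
gen 4: Z_4=7, draws=[5, 1, 3, 1, 2, 6, 2], offspring=[1, 2, 1, 2, 1, 2, 1], Z_5=10
gen 5: Z_5=10, draws=[0, 7, 6, 4, 7, 0, 6, 7, 3, 0], offspring=[1, 1, 2, 2, 1, 1, 2, 1, 1, 1], Z_6=13

13


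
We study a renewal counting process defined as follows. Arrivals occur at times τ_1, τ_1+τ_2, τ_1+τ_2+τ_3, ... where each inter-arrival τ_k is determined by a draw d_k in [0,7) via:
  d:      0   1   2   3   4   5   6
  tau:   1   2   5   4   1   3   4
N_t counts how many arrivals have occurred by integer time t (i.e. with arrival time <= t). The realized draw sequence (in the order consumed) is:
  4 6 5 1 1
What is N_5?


2

draw d_1=4: τ_1=1, arrival time A_1=1
draw d_2=6: τ_2=4, arrival time A_2=5
draw d_3=5: τ_3=3, arrival time A_3=8
draw d_4=1: τ_4=2, arrival time A_4=10
draw d_5=1: τ_5=2, arrival time A_5=12
N_t over t=0..5: 0:0 1:1 2:1 3:1 4:1 5:2


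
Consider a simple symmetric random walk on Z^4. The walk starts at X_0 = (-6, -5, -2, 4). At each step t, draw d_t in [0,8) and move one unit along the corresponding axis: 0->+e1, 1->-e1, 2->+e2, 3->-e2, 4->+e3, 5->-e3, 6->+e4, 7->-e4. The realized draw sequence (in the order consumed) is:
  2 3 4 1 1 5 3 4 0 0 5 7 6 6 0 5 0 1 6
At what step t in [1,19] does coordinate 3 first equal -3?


16

t=0: X=(-6, -5, -2, 4), d=2 → +e2, X_1=(-6, -4, -2, 4)
t=1: X=(-6, -4, -2, 4), d=3 → -e2, X_2=(-6, -5, -2, 4)
t=2: X=(-6, -5, -2, 4), d=4 → +e3, X_3=(-6, -5, -1, 4)
t=3: X=(-6, -5, -1, 4), d=1 → -e1, X_4=(-7, -5, -1, 4)
t=4: X=(-7, -5, -1, 4), d=1 → -e1, X_5=(-8, -5, -1, 4)
t=5: X=(-8, -5, -1, 4), d=5 → -e3, X_6=(-8, -5, -2, 4)
t=6: X=(-8, -5, -2, 4), d=3 → -e2, X_7=(-8, -6, -2, 4)
t=7: X=(-8, -6, -2, 4), d=4 → +e3, X_8=(-8, -6, -1, 4)
t=8: X=(-8, -6, -1, 4), d=0 → +e1, X_9=(-7, -6, -1, 4)
t=9: X=(-7, -6, -1, 4), d=0 → +e1, X_10=(-6, -6, -1, 4)
t=10: X=(-6, -6, -1, 4), d=5 → -e3, X_11=(-6, -6, -2, 4)
t=11: X=(-6, -6, -2, 4), d=7 → -e4, X_12=(-6, -6, -2, 3)
t=12: X=(-6, -6, -2, 3), d=6 → +e4, X_13=(-6, -6, -2, 4)
t=13: X=(-6, -6, -2, 4), d=6 → +e4, X_14=(-6, -6, -2, 5)
t=14: X=(-6, -6, -2, 5), d=0 → +e1, X_15=(-5, -6, -2, 5)
t=15: X=(-5, -6, -2, 5), d=5 → -e3, X_16=(-5, -6, -3, 5)
t=16: X=(-5, -6, -3, 5), d=0 → +e1, X_17=(-4, -6, -3, 5)
t=17: X=(-4, -6, -3, 5), d=1 → -e1, X_18=(-5, -6, -3, 5)
t=18: X=(-5, -6, -3, 5), d=6 → +e4, X_19=(-5, -6, -3, 6)


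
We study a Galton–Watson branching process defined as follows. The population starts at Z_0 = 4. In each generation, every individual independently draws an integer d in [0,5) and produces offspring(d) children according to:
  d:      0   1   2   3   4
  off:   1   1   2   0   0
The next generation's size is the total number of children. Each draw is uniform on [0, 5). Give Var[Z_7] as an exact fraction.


Outcome values over d=0..4: [1, 1, 2, 0, 0]
Σy = 4, Σy² = 6, M = 5
μ = 4/5 = 4/5,  σ² = 6/5 − (4/5)² = 14/25
V_0 = 0, E_0 = 4
V_1 = 14/25·E_0 + (4/5)²·V_0 = 56/25;  E_1 = 16/5
V_2 = 14/25·E_1 + (4/5)²·V_1 = 2016/625;  E_2 = 64/25
V_3 = 14/25·E_2 + (4/5)²·V_2 = 54656/15625;  E_3 = 256/125
V_4 = 14/25·E_3 + (4/5)²·V_3 = 1322496/390625;  E_4 = 1024/625
V_5 = 14/25·E_4 + (4/5)²·V_4 = 30119936/9765625;  E_5 = 4096/3125
V_6 = 14/25·E_5 + (4/5)²·V_5 = 661118976/244140625;  E_6 = 16384/15625
V_7 = 14/25·E_6 + (4/5)²·V_6 = 14161903616/6103515625;  E_7 = 65536/78125

14161903616/6103515625


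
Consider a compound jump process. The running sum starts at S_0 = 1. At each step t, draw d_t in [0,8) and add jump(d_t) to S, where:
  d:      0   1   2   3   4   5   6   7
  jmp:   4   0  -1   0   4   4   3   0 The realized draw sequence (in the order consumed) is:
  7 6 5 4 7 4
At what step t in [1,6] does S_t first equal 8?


3

t=0: S=1, d=7, jump=0, S_1=1
t=1: S=1, d=6, jump=3, S_2=4
t=2: S=4, d=5, jump=4, S_3=8
t=3: S=8, d=4, jump=4, S_4=12
t=4: S=12, d=7, jump=0, S_5=12
t=5: S=12, d=4, jump=4, S_6=16


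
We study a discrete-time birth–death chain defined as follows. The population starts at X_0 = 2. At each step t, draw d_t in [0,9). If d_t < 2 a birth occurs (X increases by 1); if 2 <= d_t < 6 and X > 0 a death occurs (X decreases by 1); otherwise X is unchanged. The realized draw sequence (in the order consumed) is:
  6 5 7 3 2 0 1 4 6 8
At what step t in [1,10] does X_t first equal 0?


t=0: X=2, d=6 → hold, X_1=2
t=1: X=2, d=5 → death, X_2=1
t=2: X=1, d=7 → hold, X_3=1
t=3: X=1, d=3 → death, X_4=0
t=4: X=0, d=2 → hold, X_5=0
t=5: X=0, d=0 → birth, X_6=1
t=6: X=1, d=1 → birth, X_7=2
t=7: X=2, d=4 → death, X_8=1
t=8: X=1, d=6 → hold, X_9=1
t=9: X=1, d=8 → hold, X_10=1

4


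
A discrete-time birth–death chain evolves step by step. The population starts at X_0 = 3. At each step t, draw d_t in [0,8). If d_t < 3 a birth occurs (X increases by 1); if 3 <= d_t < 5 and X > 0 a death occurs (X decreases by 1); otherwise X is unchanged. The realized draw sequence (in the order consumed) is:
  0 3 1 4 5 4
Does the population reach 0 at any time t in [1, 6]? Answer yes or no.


no

t=0: X=3, d=0 → birth, X_1=4
t=1: X=4, d=3 → death, X_2=3
t=2: X=3, d=1 → birth, X_3=4
t=3: X=4, d=4 → death, X_4=3
t=4: X=3, d=5 → hold, X_5=3
t=5: X=3, d=4 → death, X_6=2


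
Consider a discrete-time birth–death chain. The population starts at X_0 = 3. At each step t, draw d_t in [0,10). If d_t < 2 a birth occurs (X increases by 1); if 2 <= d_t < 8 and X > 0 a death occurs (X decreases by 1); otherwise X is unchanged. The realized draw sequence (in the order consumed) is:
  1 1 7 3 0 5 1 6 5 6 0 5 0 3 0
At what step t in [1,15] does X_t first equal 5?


2

t=0: X=3, d=1 → birth, X_1=4
t=1: X=4, d=1 → birth, X_2=5
t=2: X=5, d=7 → death, X_3=4
t=3: X=4, d=3 → death, X_4=3
t=4: X=3, d=0 → birth, X_5=4
t=5: X=4, d=5 → death, X_6=3
t=6: X=3, d=1 → birth, X_7=4
t=7: X=4, d=6 → death, X_8=3
t=8: X=3, d=5 → death, X_9=2
t=9: X=2, d=6 → death, X_10=1
t=10: X=1, d=0 → birth, X_11=2
t=11: X=2, d=5 → death, X_12=1
t=12: X=1, d=0 → birth, X_13=2
t=13: X=2, d=3 → death, X_14=1
t=14: X=1, d=0 → birth, X_15=2


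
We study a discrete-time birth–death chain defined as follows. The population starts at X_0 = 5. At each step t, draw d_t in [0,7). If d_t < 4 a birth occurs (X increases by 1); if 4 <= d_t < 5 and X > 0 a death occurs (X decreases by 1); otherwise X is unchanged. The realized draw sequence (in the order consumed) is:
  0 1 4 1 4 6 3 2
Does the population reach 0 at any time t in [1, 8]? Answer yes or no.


no

t=0: X=5, d=0 → birth, X_1=6
t=1: X=6, d=1 → birth, X_2=7
t=2: X=7, d=4 → death, X_3=6
t=3: X=6, d=1 → birth, X_4=7
t=4: X=7, d=4 → death, X_5=6
t=5: X=6, d=6 → hold, X_6=6
t=6: X=6, d=3 → birth, X_7=7
t=7: X=7, d=2 → birth, X_8=8


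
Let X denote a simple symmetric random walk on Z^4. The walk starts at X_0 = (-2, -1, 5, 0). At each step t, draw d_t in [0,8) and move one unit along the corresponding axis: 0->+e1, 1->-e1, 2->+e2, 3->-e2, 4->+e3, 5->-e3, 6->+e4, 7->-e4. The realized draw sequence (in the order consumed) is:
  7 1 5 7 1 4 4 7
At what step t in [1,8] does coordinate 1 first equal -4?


t=0: X=(-2, -1, 5, 0), d=7 → -e4, X_1=(-2, -1, 5, -1)
t=1: X=(-2, -1, 5, -1), d=1 → -e1, X_2=(-3, -1, 5, -1)
t=2: X=(-3, -1, 5, -1), d=5 → -e3, X_3=(-3, -1, 4, -1)
t=3: X=(-3, -1, 4, -1), d=7 → -e4, X_4=(-3, -1, 4, -2)
t=4: X=(-3, -1, 4, -2), d=1 → -e1, X_5=(-4, -1, 4, -2)
t=5: X=(-4, -1, 4, -2), d=4 → +e3, X_6=(-4, -1, 5, -2)
t=6: X=(-4, -1, 5, -2), d=4 → +e3, X_7=(-4, -1, 6, -2)
t=7: X=(-4, -1, 6, -2), d=7 → -e4, X_8=(-4, -1, 6, -3)

5


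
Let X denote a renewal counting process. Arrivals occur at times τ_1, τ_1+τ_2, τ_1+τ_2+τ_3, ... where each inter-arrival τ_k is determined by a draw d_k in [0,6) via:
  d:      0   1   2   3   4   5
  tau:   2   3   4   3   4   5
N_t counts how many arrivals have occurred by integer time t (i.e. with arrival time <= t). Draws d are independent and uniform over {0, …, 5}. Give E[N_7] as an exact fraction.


361/216

Inter-arrival values over d=0..5: [2, 3, 4, 3, 4, 5]
Each d has probability 1/6, so the pmf of τ is: f(2) = 1/6, f(3) = 1/3, f(4) = 1/3, f(5) = 1/6
Renewal equation for m(n) = E[N_n]: condition on τ_1 = k (if k <= n, one arrival plus a fresh copy on the remaining n−k steps): m(n) = F(n) + Σ_{k<=n} f(k)·m(n−k), where F(n) = P(τ <= n) and m(0) = 0
m(1) = F(1) = 0
m(2) = F(2) = 1/6
m(3) = F(3) = 1/2
m(4) = F(4) + f(2)·m(2) = 5/6 + 1/6·1/6 = 31/36
m(5) = F(5) + f(2)·m(3) + f(3)·m(2) = 1 + 1/6·1/2 + 1/3·1/6 = 41/36
m(6) = F(6) + f(2)·m(4) + f(3)·m(3) + f(4)·m(2) = 1 + 1/6·31/36 + 1/3·1/2 + 1/3·1/6 = 295/216
m(7) = F(7) + f(2)·m(5) + f(3)·m(4) + f(4)·m(3) + f(5)·m(2) = 1 + 1/6·41/36 + 1/3·31/36 + 1/3·1/2 + 1/6·1/6 = 361/216
E[N_7] = m(7) = 361/216


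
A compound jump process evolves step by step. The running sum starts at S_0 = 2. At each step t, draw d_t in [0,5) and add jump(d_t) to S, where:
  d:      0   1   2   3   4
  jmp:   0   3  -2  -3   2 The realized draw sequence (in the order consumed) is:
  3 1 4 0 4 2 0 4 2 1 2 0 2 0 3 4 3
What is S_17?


t=0: S=2, d=3, jump=-3, S_1=-1
t=1: S=-1, d=1, jump=3, S_2=2
t=2: S=2, d=4, jump=2, S_3=4
t=3: S=4, d=0, jump=0, S_4=4
t=4: S=4, d=4, jump=2, S_5=6
t=5: S=6, d=2, jump=-2, S_6=4
t=6: S=4, d=0, jump=0, S_7=4
t=7: S=4, d=4, jump=2, S_8=6
t=8: S=6, d=2, jump=-2, S_9=4
t=9: S=4, d=1, jump=3, S_10=7
t=10: S=7, d=2, jump=-2, S_11=5
t=11: S=5, d=0, jump=0, S_12=5
t=12: S=5, d=2, jump=-2, S_13=3
t=13: S=3, d=0, jump=0, S_14=3
t=14: S=3, d=3, jump=-3, S_15=0
t=15: S=0, d=4, jump=2, S_16=2
t=16: S=2, d=3, jump=-3, S_17=-1

-1


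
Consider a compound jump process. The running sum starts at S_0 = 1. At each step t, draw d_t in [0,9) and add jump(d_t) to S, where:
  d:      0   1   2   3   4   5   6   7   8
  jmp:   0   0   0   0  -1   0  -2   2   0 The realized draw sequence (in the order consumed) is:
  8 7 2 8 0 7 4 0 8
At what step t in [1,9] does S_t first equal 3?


2

t=0: S=1, d=8, jump=0, S_1=1
t=1: S=1, d=7, jump=2, S_2=3
t=2: S=3, d=2, jump=0, S_3=3
t=3: S=3, d=8, jump=0, S_4=3
t=4: S=3, d=0, jump=0, S_5=3
t=5: S=3, d=7, jump=2, S_6=5
t=6: S=5, d=4, jump=-1, S_7=4
t=7: S=4, d=0, jump=0, S_8=4
t=8: S=4, d=8, jump=0, S_9=4


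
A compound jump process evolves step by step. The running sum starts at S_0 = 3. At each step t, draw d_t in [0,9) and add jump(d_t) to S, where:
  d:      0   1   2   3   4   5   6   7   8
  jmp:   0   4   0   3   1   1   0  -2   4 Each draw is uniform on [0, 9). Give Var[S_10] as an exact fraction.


3020/81

Outcome values over d=0..8: [0, 4, 0, 3, 1, 1, 0, -2, 4]
Σy = 11, Σy² = 47, M = 9
μ = 11/9 = 11/9,  σ² = 47/9 − (11/9)² = 302/81
Independent increments: Var[S_10] = 10·σ² = 10·(302/81) = 3020/81


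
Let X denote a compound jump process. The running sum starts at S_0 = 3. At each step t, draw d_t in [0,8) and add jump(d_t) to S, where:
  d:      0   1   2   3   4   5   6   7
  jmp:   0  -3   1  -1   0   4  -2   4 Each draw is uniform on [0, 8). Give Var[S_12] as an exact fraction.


1101/16

Outcome values over d=0..7: [0, -3, 1, -1, 0, 4, -2, 4]
Σy = 3, Σy² = 47, M = 8
μ = 3/8 = 3/8,  σ² = 47/8 − (3/8)² = 367/64
Independent increments: Var[S_12] = 12·σ² = 12·(367/64) = 1101/16


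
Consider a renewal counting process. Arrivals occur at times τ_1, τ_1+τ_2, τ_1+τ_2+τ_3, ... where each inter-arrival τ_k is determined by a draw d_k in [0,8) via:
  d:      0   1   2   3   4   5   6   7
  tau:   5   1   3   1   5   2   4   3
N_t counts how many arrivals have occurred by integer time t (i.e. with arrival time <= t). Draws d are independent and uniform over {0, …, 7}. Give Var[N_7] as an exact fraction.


Inter-arrival values over d=0..7: [5, 1, 3, 1, 5, 2, 4, 3]
Each d has probability 1/8, so the pmf of τ is: f(1) = 1/4, f(2) = 1/8, f(3) = 1/4, f(4) = 1/8, f(5) = 1/4
Let p_n(j) = P(N_n = j), with p_0 = [1]. Condition on τ_1: p_n(0) = P(τ > n), and for j >= 1, p_n(j) = Σ_{k<=n} f(k)·p_{n−k}(j−1)
p_1 = [3/4, 1/4]  (j = 0..1)
p_2 = [5/8, 5/16, 1/16]  (j = 0..2)
p_3 = [3/8, 1/2, 7/64, 1/64]  (j = 0..3)
p_4 = [1/4, 31/64, 29/128, 9/256, 1/256]  (j = 0..4)
p_5 = [0, 39/64, 75/256, 11/128, 11/1024, 1/1024]  (j = 0..5)
p_6 = [0, 25/64, 225/512, 35/256, 61/2048, 13/4096, 1/4096]  (j = 0..6)
p_7 = [0, 17/64, 223/512, 119/512, 57/1024, 5/512, 15/16384, 1/16384]  (j = 0..7)
E[N_7] = Σ j·p_7(j) = 34593/16384;  E[N_7²] = Σ j²·p_7(j) = 86349/16384
Var[N_7] = 86349/16384 − (34593/16384)² = 218066367/268435456

218066367/268435456
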